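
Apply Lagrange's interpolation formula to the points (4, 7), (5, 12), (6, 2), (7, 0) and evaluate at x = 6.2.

Lagrange interpolation formula:
P(x) = Σ yᵢ × Lᵢ(x)
where Lᵢ(x) = Π_{j≠i} (x - xⱼ)/(xᵢ - xⱼ)

L_0(6.2) = (6.2 - 5)/(4 - 5) × (6.2 - 6)/(4 - 6) × (6.2 - 7)/(4 - 7) = 0.032000
L_1(6.2) = (6.2 - 4)/(5 - 4) × (6.2 - 6)/(5 - 6) × (6.2 - 7)/(5 - 7) = -0.176000
L_2(6.2) = (6.2 - 4)/(6 - 4) × (6.2 - 5)/(6 - 5) × (6.2 - 7)/(6 - 7) = 1.056000
L_3(6.2) = (6.2 - 4)/(7 - 4) × (6.2 - 5)/(7 - 5) × (6.2 - 6)/(7 - 6) = 0.088000

P(6.2) = 7×L_0(6.2) + 12×L_1(6.2) + 2×L_2(6.2) + 0×L_3(6.2)
P(6.2) = 0.224000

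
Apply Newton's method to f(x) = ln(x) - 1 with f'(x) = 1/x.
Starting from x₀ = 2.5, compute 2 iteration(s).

f(x) = ln(x) - 1
f'(x) = 1/x
x₀ = 2.5

Newton-Raphson formula: x_{n+1} = x_n - f(x_n)/f'(x_n)

Iteration 1:
  f(2.500000) = -0.083709
  f'(2.500000) = 0.400000
  x_1 = 2.500000 - (-0.083709)/0.400000 = 2.709273
Iteration 2:
  f(2.709273) = -0.003320
  f'(2.709273) = 0.369103
  x_2 = 2.709273 - (-0.003320)/0.369103 = 2.718267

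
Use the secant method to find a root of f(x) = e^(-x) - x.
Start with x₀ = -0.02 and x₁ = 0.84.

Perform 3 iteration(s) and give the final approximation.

f(x) = e^(-x) - x
x₀ = -0.02, x₁ = 0.84

Secant formula: x_{n+1} = x_n - f(x_n)(x_n - x_{n-1})/(f(x_n) - f(x_{n-1}))

Iteration 1:
  f(-0.020000) = 1.040201
  f(0.840000) = -0.408289
  x_2 = 0.840000 - (-0.408289)×(0.840000 - (-0.020000))/(-0.408289 - 1.040201)
       = 0.597590
Iteration 2:
  f(0.840000) = -0.408289
  f(0.597590) = -0.047454
  x_3 = 0.597590 - (-0.047454)×(0.597590 - 0.840000)/(-0.047454 - (-0.408289))
       = 0.565710
Iteration 3:
  f(0.597590) = -0.047454
  f(0.565710) = 0.002246
  x_4 = 0.565710 - 0.002246×(0.565710 - 0.597590)/(0.002246 - (-0.047454))
       = 0.567151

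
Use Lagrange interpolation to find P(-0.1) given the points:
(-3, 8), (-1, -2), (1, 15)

Lagrange interpolation formula:
P(x) = Σ yᵢ × Lᵢ(x)
where Lᵢ(x) = Π_{j≠i} (x - xⱼ)/(xᵢ - xⱼ)

L_0(-0.1) = (-0.1 - (-1))/(-3 - (-1)) × (-0.1 - 1)/(-3 - 1) = -0.123750
L_1(-0.1) = (-0.1 - (-3))/(-1 - (-3)) × (-0.1 - 1)/(-1 - 1) = 0.797500
L_2(-0.1) = (-0.1 - (-3))/(1 - (-3)) × (-0.1 - (-1))/(1 - (-1)) = 0.326250

P(-0.1) = 8×L_0(-0.1) + (-2)×L_1(-0.1) + 15×L_2(-0.1)
P(-0.1) = 2.308750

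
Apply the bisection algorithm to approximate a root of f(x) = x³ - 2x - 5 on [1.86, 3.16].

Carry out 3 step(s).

f(x) = x³ - 2x - 5
Initial interval: [1.86, 3.16]

Iteration 1:
  c_1 = (1.860000 + 3.160000)/2 = 2.510000
  f(c_1) = f(2.510000) = 5.793251
  f(a) × f(c) < 0, new interval: [1.860000, 2.510000]
Iteration 2:
  c_2 = (1.860000 + 2.510000)/2 = 2.185000
  f(c_2) = f(2.185000) = 1.061682
  f(a) × f(c) < 0, new interval: [1.860000, 2.185000]
Iteration 3:
  c_3 = (1.860000 + 2.185000)/2 = 2.022500
  f(c_3) = f(2.022500) = -0.771951
  f(a) × f(c) ≥ 0, new interval: [2.022500, 2.185000]

After 3 iteration(s), the approximation is c_3 = 2.022500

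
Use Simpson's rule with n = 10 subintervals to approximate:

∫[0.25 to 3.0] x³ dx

f(x) = x³
a = 0.25, b = 3.0, n = 10
h = (b - a)/n = 0.275000

Simpson's rule: (h/3)[f(x₀) + 4f(x₁) + 2f(x₂) + ... + f(xₙ)]

x_0 = 0.2500, f(x_0) = 0.015625, coefficient = 1
x_1 = 0.5250, f(x_1) = 0.144703, coefficient = 4
x_2 = 0.8000, f(x_2) = 0.512000, coefficient = 2
x_3 = 1.0750, f(x_3) = 1.242297, coefficient = 4
x_4 = 1.3500, f(x_4) = 2.460375, coefficient = 2
x_5 = 1.6250, f(x_5) = 4.291016, coefficient = 4
x_6 = 1.9000, f(x_6) = 6.859000, coefficient = 2
x_7 = 2.1750, f(x_7) = 10.289109, coefficient = 4
x_8 = 2.4500, f(x_8) = 14.706125, coefficient = 2
x_9 = 2.7250, f(x_9) = 20.234828, coefficient = 4
x_10 = 3.0000, f(x_10) = 27.000000, coefficient = 1

I ≈ (0.275000/3) × 220.898438 = 20.249023
Exact value: 20.249023
Error: 0.000000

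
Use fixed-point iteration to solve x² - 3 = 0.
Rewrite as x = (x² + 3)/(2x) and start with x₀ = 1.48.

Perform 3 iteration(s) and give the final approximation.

Equation: x² - 3 = 0
Fixed-point form: x = (x² + 3)/(2x)
x₀ = 1.48

x_1 = g(1.480000) = 1.753514
x_2 = g(1.753514) = 1.732182
x_3 = g(1.732182) = 1.732051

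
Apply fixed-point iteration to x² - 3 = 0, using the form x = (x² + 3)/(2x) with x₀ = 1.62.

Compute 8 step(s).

Equation: x² - 3 = 0
Fixed-point form: x = (x² + 3)/(2x)
x₀ = 1.62

x_1 = g(1.620000) = 1.735926
x_2 = g(1.735926) = 1.732055
x_3 = g(1.732055) = 1.732051
x_4 = g(1.732051) = 1.732051
x_5 = g(1.732051) = 1.732051
x_6 = g(1.732051) = 1.732051
x_7 = g(1.732051) = 1.732051
x_8 = g(1.732051) = 1.732051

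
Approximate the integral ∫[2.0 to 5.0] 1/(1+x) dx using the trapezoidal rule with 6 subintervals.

f(x) = 1/(1+x)
a = 2.0, b = 5.0, n = 6
h = (b - a)/n = 0.500000

Trapezoidal rule: (h/2)[f(x₀) + 2f(x₁) + 2f(x₂) + ... + f(xₙ)]

x_0 = 2.0000, f(x_0) = 0.333333, coefficient = 1
x_1 = 2.5000, f(x_1) = 0.285714, coefficient = 2
x_2 = 3.0000, f(x_2) = 0.250000, coefficient = 2
x_3 = 3.5000, f(x_3) = 0.222222, coefficient = 2
x_4 = 4.0000, f(x_4) = 0.200000, coefficient = 2
x_5 = 4.5000, f(x_5) = 0.181818, coefficient = 2
x_6 = 5.0000, f(x_6) = 0.166667, coefficient = 1

I ≈ (0.500000/2) × 2.779509 = 0.694877
Exact value: 0.693147
Error: 0.001730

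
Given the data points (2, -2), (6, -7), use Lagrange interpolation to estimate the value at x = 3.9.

Lagrange interpolation formula:
P(x) = Σ yᵢ × Lᵢ(x)
where Lᵢ(x) = Π_{j≠i} (x - xⱼ)/(xᵢ - xⱼ)

L_0(3.9) = (3.9 - 6)/(2 - 6) = 0.525000
L_1(3.9) = (3.9 - 2)/(6 - 2) = 0.475000

P(3.9) = (-2)×L_0(3.9) + (-7)×L_1(3.9)
P(3.9) = -4.375000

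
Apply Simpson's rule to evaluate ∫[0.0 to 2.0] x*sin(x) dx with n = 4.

f(x) = x*sin(x)
a = 0.0, b = 2.0, n = 4
h = (b - a)/n = 0.500000

Simpson's rule: (h/3)[f(x₀) + 4f(x₁) + 2f(x₂) + ... + f(xₙ)]

x_0 = 0.0000, f(x_0) = 0.000000, coefficient = 1
x_1 = 0.5000, f(x_1) = 0.239713, coefficient = 4
x_2 = 1.0000, f(x_2) = 0.841471, coefficient = 2
x_3 = 1.5000, f(x_3) = 1.496242, coefficient = 4
x_4 = 2.0000, f(x_4) = 1.818595, coefficient = 1

I ≈ (0.500000/3) × 10.445358 = 1.740893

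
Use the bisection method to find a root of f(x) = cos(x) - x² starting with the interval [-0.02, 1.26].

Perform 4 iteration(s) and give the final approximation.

f(x) = cos(x) - x²
Initial interval: [-0.02, 1.26]

Iteration 1:
  c_1 = (-0.020000 + 1.260000)/2 = 0.620000
  f(c_1) = f(0.620000) = 0.429478
  f(a) × f(c) ≥ 0, new interval: [0.620000, 1.260000]
Iteration 2:
  c_2 = (0.620000 + 1.260000)/2 = 0.940000
  f(c_2) = f(0.940000) = -0.293812
  f(a) × f(c) < 0, new interval: [0.620000, 0.940000]
Iteration 3:
  c_3 = (0.620000 + 0.940000)/2 = 0.780000
  f(c_3) = f(0.780000) = 0.102514
  f(a) × f(c) ≥ 0, new interval: [0.780000, 0.940000]
Iteration 4:
  c_4 = (0.780000 + 0.940000)/2 = 0.860000
  f(c_4) = f(0.860000) = -0.087163
  f(a) × f(c) < 0, new interval: [0.780000, 0.860000]

After 4 iteration(s), the approximation is c_4 = 0.860000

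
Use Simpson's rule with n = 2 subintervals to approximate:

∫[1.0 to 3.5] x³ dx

f(x) = x³
a = 1.0, b = 3.5, n = 2
h = (b - a)/n = 1.250000

Simpson's rule: (h/3)[f(x₀) + 4f(x₁) + 2f(x₂) + ... + f(xₙ)]

x_0 = 1.0000, f(x_0) = 1.000000, coefficient = 1
x_1 = 2.2500, f(x_1) = 11.390625, coefficient = 4
x_2 = 3.5000, f(x_2) = 42.875000, coefficient = 1

I ≈ (1.250000/3) × 89.437500 = 37.265625
Exact value: 37.265625
Error: 0.000000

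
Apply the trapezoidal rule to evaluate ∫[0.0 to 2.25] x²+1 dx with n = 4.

f(x) = x²+1
a = 0.0, b = 2.25, n = 4
h = (b - a)/n = 0.562500

Trapezoidal rule: (h/2)[f(x₀) + 2f(x₁) + 2f(x₂) + ... + f(xₙ)]

x_0 = 0.0000, f(x_0) = 1.000000, coefficient = 1
x_1 = 0.5625, f(x_1) = 1.316406, coefficient = 2
x_2 = 1.1250, f(x_2) = 2.265625, coefficient = 2
x_3 = 1.6875, f(x_3) = 3.847656, coefficient = 2
x_4 = 2.2500, f(x_4) = 6.062500, coefficient = 1

I ≈ (0.562500/2) × 21.921875 = 6.165527
Exact value: 6.046875
Error: 0.118652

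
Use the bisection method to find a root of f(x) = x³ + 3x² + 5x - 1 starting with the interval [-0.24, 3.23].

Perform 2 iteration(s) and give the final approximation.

f(x) = x³ + 3x² + 5x - 1
Initial interval: [-0.24, 3.23]

Iteration 1:
  c_1 = (-0.240000 + 3.230000)/2 = 1.495000
  f(c_1) = f(1.495000) = 16.521437
  f(a) × f(c) < 0, new interval: [-0.240000, 1.495000]
Iteration 2:
  c_2 = (-0.240000 + 1.495000)/2 = 0.627500
  f(c_2) = f(0.627500) = 3.565851
  f(a) × f(c) < 0, new interval: [-0.240000, 0.627500]

After 2 iteration(s), the approximation is c_2 = 0.627500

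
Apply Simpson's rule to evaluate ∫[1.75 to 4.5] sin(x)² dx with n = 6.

f(x) = sin(x)²
a = 1.75, b = 4.5, n = 6
h = (b - a)/n = 0.458333

Simpson's rule: (h/3)[f(x₀) + 4f(x₁) + 2f(x₂) + ... + f(xₙ)]

x_0 = 1.7500, f(x_0) = 0.968228, coefficient = 1
x_1 = 2.2083, f(x_1) = 0.645715, coefficient = 4
x_2 = 2.6667, f(x_2) = 0.209098, coefficient = 2
x_3 = 3.1250, f(x_3) = 0.000275, coefficient = 4
x_4 = 3.5833, f(x_4) = 0.182768, coefficient = 2
x_5 = 4.0417, f(x_5) = 0.613673, coefficient = 4
x_6 = 4.5000, f(x_6) = 0.955565, coefficient = 1

I ≈ (0.458333/3) × 7.746181 = 1.183444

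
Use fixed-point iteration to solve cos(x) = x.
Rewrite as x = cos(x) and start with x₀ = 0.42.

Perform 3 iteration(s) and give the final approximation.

Equation: cos(x) = x
Fixed-point form: x = cos(x)
x₀ = 0.42

x_1 = g(0.420000) = 0.913089
x_2 = g(0.913089) = 0.611304
x_3 = g(0.611304) = 0.818900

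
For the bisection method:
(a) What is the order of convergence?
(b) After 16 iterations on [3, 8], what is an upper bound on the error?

(a) Bisection has linear (order 1) convergence; the error is halved each step.

(b) Error bound = (b-a)/2^n = (8 - 3)/2^{16}
    = 5/2^{16}

(a) 1 (linear); (b) error ≤ 7.63e-05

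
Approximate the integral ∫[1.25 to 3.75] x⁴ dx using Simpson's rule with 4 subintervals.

f(x) = x⁴
a = 1.25, b = 3.75, n = 4
h = (b - a)/n = 0.625000

Simpson's rule: (h/3)[f(x₀) + 4f(x₁) + 2f(x₂) + ... + f(xₙ)]

x_0 = 1.2500, f(x_0) = 2.441406, coefficient = 1
x_1 = 1.8750, f(x_1) = 12.359619, coefficient = 4
x_2 = 2.5000, f(x_2) = 39.062500, coefficient = 2
x_3 = 3.1250, f(x_3) = 95.367432, coefficient = 4
x_4 = 3.7500, f(x_4) = 197.753906, coefficient = 1

I ≈ (0.625000/3) × 709.228516 = 147.755941
Exact value: 147.705078
Error: 0.050863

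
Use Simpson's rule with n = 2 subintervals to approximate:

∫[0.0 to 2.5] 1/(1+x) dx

f(x) = 1/(1+x)
a = 0.0, b = 2.5, n = 2
h = (b - a)/n = 1.250000

Simpson's rule: (h/3)[f(x₀) + 4f(x₁) + 2f(x₂) + ... + f(xₙ)]

x_0 = 0.0000, f(x_0) = 1.000000, coefficient = 1
x_1 = 1.2500, f(x_1) = 0.444444, coefficient = 4
x_2 = 2.5000, f(x_2) = 0.285714, coefficient = 1

I ≈ (1.250000/3) × 3.063492 = 1.276455
Exact value: 1.252763
Error: 0.023692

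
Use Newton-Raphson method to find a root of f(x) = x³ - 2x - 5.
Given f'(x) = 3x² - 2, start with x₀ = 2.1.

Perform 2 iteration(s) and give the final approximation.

f(x) = x³ - 2x - 5
f'(x) = 3x² - 2
x₀ = 2.1

Newton-Raphson formula: x_{n+1} = x_n - f(x_n)/f'(x_n)

Iteration 1:
  f(2.100000) = 0.061000
  f'(2.100000) = 11.230000
  x_1 = 2.100000 - 0.061000/11.230000 = 2.094568
Iteration 2:
  f(2.094568) = 0.000186
  f'(2.094568) = 11.161647
  x_2 = 2.094568 - 0.000186/11.161647 = 2.094551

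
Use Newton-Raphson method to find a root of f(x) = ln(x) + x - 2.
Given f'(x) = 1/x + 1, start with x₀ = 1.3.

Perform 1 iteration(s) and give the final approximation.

f(x) = ln(x) + x - 2
f'(x) = 1/x + 1
x₀ = 1.3

Newton-Raphson formula: x_{n+1} = x_n - f(x_n)/f'(x_n)

Iteration 1:
  f(1.300000) = -0.437636
  f'(1.300000) = 1.769231
  x_1 = 1.300000 - (-0.437636)/1.769231 = 1.547359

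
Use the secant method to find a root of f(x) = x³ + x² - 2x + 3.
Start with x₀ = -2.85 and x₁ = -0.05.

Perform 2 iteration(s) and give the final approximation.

f(x) = x³ + x² - 2x + 3
x₀ = -2.85, x₁ = -0.05

Secant formula: x_{n+1} = x_n - f(x_n)(x_n - x_{n-1})/(f(x_n) - f(x_{n-1}))

Iteration 1:
  f(-2.850000) = -6.326625
  f(-0.050000) = 3.102375
  x_2 = -0.050000 - 3.102375×(-0.050000 - (-2.850000))/(3.102375 - (-6.326625))
       = -0.971269
Iteration 2:
  f(-0.050000) = 3.102375
  f(-0.971269) = 4.969642
  x_3 = -0.971269 - 4.969642×(-0.971269 - (-0.050000))/(4.969642 - 3.102375)
       = 1.480645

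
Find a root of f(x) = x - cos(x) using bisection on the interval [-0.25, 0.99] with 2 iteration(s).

f(x) = x - cos(x)
Initial interval: [-0.25, 0.99]

Iteration 1:
  c_1 = (-0.250000 + 0.990000)/2 = 0.370000
  f(c_1) = f(0.370000) = -0.562327
  f(a) × f(c) ≥ 0, new interval: [0.370000, 0.990000]
Iteration 2:
  c_2 = (0.370000 + 0.990000)/2 = 0.680000
  f(c_2) = f(0.680000) = -0.097573
  f(a) × f(c) ≥ 0, new interval: [0.680000, 0.990000]

After 2 iteration(s), the approximation is c_2 = 0.680000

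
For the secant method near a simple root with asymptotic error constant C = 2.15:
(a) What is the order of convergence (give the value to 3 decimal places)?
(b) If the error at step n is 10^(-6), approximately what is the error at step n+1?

(a) Secant method has superlinear convergence with order φ = (1+√5)/2 ≈ 1.618.
    This means |e_{n+1}| ≈ C|e_n|^1.618.

(b) With |e_n| = 10^(-6) and C = 2.15:
    |e_{n+1}| ≈ 2.15 × (10^(-6))^1.618 = 2.15 × 10^(-9.71)

(a) ≈ 1.618 (golden ratio); (b) |e_{n+1}| ≈ 4.210e-10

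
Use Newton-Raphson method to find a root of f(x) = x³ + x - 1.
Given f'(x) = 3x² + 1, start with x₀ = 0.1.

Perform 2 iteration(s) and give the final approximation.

f(x) = x³ + x - 1
f'(x) = 3x² + 1
x₀ = 0.1

Newton-Raphson formula: x_{n+1} = x_n - f(x_n)/f'(x_n)

Iteration 1:
  f(0.100000) = -0.899000
  f'(0.100000) = 1.030000
  x_1 = 0.100000 - (-0.899000)/1.030000 = 0.972816
Iteration 2:
  f(0.972816) = 0.893459
  f'(0.972816) = 3.839110
  x_2 = 0.972816 - 0.893459/3.839110 = 0.740090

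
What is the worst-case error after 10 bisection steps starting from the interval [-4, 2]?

Bisection error bound: |error| ≤ (b-a)/2^n
|error| ≤ (2 - (-4))/2^10 = 6/2^10
|error| ≤ 0.0058593750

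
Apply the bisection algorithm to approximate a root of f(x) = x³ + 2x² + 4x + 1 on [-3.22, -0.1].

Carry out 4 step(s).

f(x) = x³ + 2x² + 4x + 1
Initial interval: [-3.22, -0.1]

Iteration 1:
  c_1 = (-3.220000 + (-0.100000))/2 = -1.660000
  f(c_1) = f(-1.660000) = -4.703096
  f(a) × f(c) ≥ 0, new interval: [-1.660000, -0.100000]
Iteration 2:
  c_2 = (-1.660000 + (-0.100000))/2 = -0.880000
  f(c_2) = f(-0.880000) = -1.652672
  f(a) × f(c) ≥ 0, new interval: [-0.880000, -0.100000]
Iteration 3:
  c_3 = (-0.880000 + (-0.100000))/2 = -0.490000
  f(c_3) = f(-0.490000) = -0.597449
  f(a) × f(c) ≥ 0, new interval: [-0.490000, -0.100000]
Iteration 4:
  c_4 = (-0.490000 + (-0.100000))/2 = -0.295000
  f(c_4) = f(-0.295000) = -0.031622
  f(a) × f(c) ≥ 0, new interval: [-0.295000, -0.100000]

After 4 iteration(s), the approximation is c_4 = -0.295000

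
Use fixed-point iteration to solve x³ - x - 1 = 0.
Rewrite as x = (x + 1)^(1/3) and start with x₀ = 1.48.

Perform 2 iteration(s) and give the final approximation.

Equation: x³ - x - 1 = 0
Fixed-point form: x = (x + 1)^(1/3)
x₀ = 1.48

x_1 = g(1.480000) = 1.353580
x_2 = g(1.353580) = 1.330178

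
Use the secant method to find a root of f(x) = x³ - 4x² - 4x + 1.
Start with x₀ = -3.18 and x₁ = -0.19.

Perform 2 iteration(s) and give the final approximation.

f(x) = x³ - 4x² - 4x + 1
x₀ = -3.18, x₁ = -0.19

Secant formula: x_{n+1} = x_n - f(x_n)(x_n - x_{n-1})/(f(x_n) - f(x_{n-1}))

Iteration 1:
  f(-3.180000) = -58.887032
  f(-0.190000) = 1.608741
  x_2 = -0.190000 - 1.608741×(-0.190000 - (-3.180000))/(1.608741 - (-58.887032))
       = -0.269512
Iteration 2:
  f(-0.190000) = 1.608741
  f(-0.269512) = 1.767925
  x_3 = -0.269512 - 1.767925×(-0.269512 - (-0.190000))/(1.767925 - 1.608741)
       = 0.613564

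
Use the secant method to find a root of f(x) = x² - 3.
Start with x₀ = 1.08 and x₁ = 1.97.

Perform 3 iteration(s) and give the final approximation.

f(x) = x² - 3
x₀ = 1.08, x₁ = 1.97

Secant formula: x_{n+1} = x_n - f(x_n)(x_n - x_{n-1})/(f(x_n) - f(x_{n-1}))

Iteration 1:
  f(1.080000) = -1.833600
  f(1.970000) = 0.880900
  x_2 = 1.970000 - 0.880900×(1.970000 - 1.080000)/(0.880900 - (-1.833600))
       = 1.681180
Iteration 2:
  f(1.970000) = 0.880900
  f(1.681180) = -0.173633
  x_3 = 1.681180 - (-0.173633)×(1.681180 - 1.970000)/(-0.173633 - 0.880900)
       = 1.728736
Iteration 3:
  f(1.681180) = -0.173633
  f(1.728736) = -0.011473
  x_4 = 1.728736 - (-0.011473)×(1.728736 - 1.681180)/(-0.011473 - (-0.173633))
       = 1.732100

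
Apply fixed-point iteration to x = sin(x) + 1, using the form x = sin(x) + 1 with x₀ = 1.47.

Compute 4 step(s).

Equation: x = sin(x) + 1
Fixed-point form: x = sin(x) + 1
x₀ = 1.47

x_1 = g(1.470000) = 1.994924
x_2 = g(1.994924) = 1.911398
x_3 = g(1.911398) = 1.942554
x_4 = g(1.942554) = 1.931690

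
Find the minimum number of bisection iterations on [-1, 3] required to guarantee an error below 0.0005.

We need (b-a)/2^n ≤ 0.0005
(3 - (-1))/2^n ≤ 0.0005
4/2^n ≤ 0.0005
2^n ≥ 8000
n ≥ log₂(8000) = 12.97
n ≥ 13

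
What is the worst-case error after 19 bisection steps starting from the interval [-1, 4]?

Bisection error bound: |error| ≤ (b-a)/2^n
|error| ≤ (4 - (-1))/2^19 = 5/2^19
|error| ≤ 0.0000095367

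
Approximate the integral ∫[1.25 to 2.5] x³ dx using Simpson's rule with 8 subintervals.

f(x) = x³
a = 1.25, b = 2.5, n = 8
h = (b - a)/n = 0.156250

Simpson's rule: (h/3)[f(x₀) + 4f(x₁) + 2f(x₂) + ... + f(xₙ)]

x_0 = 1.2500, f(x_0) = 1.953125, coefficient = 1
x_1 = 1.4062, f(x_1) = 2.780914, coefficient = 4
x_2 = 1.5625, f(x_2) = 3.814697, coefficient = 2
x_3 = 1.7188, f(x_3) = 5.077362, coefficient = 4
x_4 = 1.8750, f(x_4) = 6.591797, coefficient = 2
x_5 = 2.0312, f(x_5) = 8.380890, coefficient = 4
x_6 = 2.1875, f(x_6) = 10.467529, coefficient = 2
x_7 = 2.3438, f(x_7) = 12.874603, coefficient = 4
x_8 = 2.5000, f(x_8) = 15.625000, coefficient = 1

I ≈ (0.156250/3) × 175.781250 = 9.155273
Exact value: 9.155273
Error: 0.000000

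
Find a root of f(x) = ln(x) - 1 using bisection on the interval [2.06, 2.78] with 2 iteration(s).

f(x) = ln(x) - 1
Initial interval: [2.06, 2.78]

Iteration 1:
  c_1 = (2.060000 + 2.780000)/2 = 2.420000
  f(c_1) = f(2.420000) = -0.116232
  f(a) × f(c) ≥ 0, new interval: [2.420000, 2.780000]
Iteration 2:
  c_2 = (2.420000 + 2.780000)/2 = 2.600000
  f(c_2) = f(2.600000) = -0.044489
  f(a) × f(c) ≥ 0, new interval: [2.600000, 2.780000]

After 2 iteration(s), the approximation is c_2 = 2.600000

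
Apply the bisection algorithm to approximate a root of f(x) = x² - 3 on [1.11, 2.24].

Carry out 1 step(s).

f(x) = x² - 3
Initial interval: [1.11, 2.24]

Iteration 1:
  c_1 = (1.110000 + 2.240000)/2 = 1.675000
  f(c_1) = f(1.675000) = -0.194375
  f(a) × f(c) ≥ 0, new interval: [1.675000, 2.240000]

After 1 iteration(s), the approximation is c_1 = 1.675000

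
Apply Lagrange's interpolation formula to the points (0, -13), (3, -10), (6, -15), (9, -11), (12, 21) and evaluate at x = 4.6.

Lagrange interpolation formula:
P(x) = Σ yᵢ × Lᵢ(x)
where Lᵢ(x) = Π_{j≠i} (x - xⱼ)/(xᵢ - xⱼ)

L_0(4.6) = (4.6 - 3)/(0 - 3) × (4.6 - 6)/(0 - 6) × (4.6 - 9)/(0 - 9) × (4.6 - 12)/(0 - 12) = -0.037518
L_1(4.6) = (4.6 - 0)/(3 - 0) × (4.6 - 6)/(3 - 6) × (4.6 - 9)/(3 - 9) × (4.6 - 12)/(3 - 12) = 0.431453
L_2(4.6) = (4.6 - 0)/(6 - 0) × (4.6 - 3)/(6 - 3) × (4.6 - 9)/(6 - 9) × (4.6 - 12)/(6 - 12) = 0.739635
L_3(4.6) = (4.6 - 0)/(9 - 0) × (4.6 - 3)/(9 - 3) × (4.6 - 6)/(9 - 6) × (4.6 - 12)/(9 - 12) = -0.156892
L_4(4.6) = (4.6 - 0)/(12 - 0) × (4.6 - 3)/(12 - 3) × (4.6 - 6)/(12 - 6) × (4.6 - 9)/(12 - 9) = 0.023322

P(4.6) = (-13)×L_0(4.6) + (-10)×L_1(4.6) + (-15)×L_2(4.6) + (-11)×L_3(4.6) + 21×L_4(4.6)
P(4.6) = -12.705751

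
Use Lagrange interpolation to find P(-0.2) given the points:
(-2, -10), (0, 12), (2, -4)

Lagrange interpolation formula:
P(x) = Σ yᵢ × Lᵢ(x)
where Lᵢ(x) = Π_{j≠i} (x - xⱼ)/(xᵢ - xⱼ)

L_0(-0.2) = (-0.2 - 0)/(-2 - 0) × (-0.2 - 2)/(-2 - 2) = 0.055000
L_1(-0.2) = (-0.2 - (-2))/(0 - (-2)) × (-0.2 - 2)/(0 - 2) = 0.990000
L_2(-0.2) = (-0.2 - (-2))/(2 - (-2)) × (-0.2 - 0)/(2 - 0) = -0.045000

P(-0.2) = (-10)×L_0(-0.2) + 12×L_1(-0.2) + (-4)×L_2(-0.2)
P(-0.2) = 11.510000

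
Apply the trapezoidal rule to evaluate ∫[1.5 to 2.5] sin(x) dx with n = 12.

f(x) = sin(x)
a = 1.5, b = 2.5, n = 12
h = (b - a)/n = 0.083333

Trapezoidal rule: (h/2)[f(x₀) + 2f(x₁) + 2f(x₂) + ... + f(xₙ)]

x_0 = 1.5000, f(x_0) = 0.997495, coefficient = 1
x_1 = 1.5833, f(x_1) = 0.999921, coefficient = 2
x_2 = 1.6667, f(x_2) = 0.995408, coefficient = 2
x_3 = 1.7500, f(x_3) = 0.983986, coefficient = 2
x_4 = 1.8333, f(x_4) = 0.965735, coefficient = 2
x_5 = 1.9167, f(x_5) = 0.940781, coefficient = 2
x_6 = 2.0000, f(x_6) = 0.909297, coefficient = 2
x_7 = 2.0833, f(x_7) = 0.871503, coefficient = 2
x_8 = 2.1667, f(x_8) = 0.827660, coefficient = 2
x_9 = 2.2500, f(x_9) = 0.778073, coefficient = 2
x_10 = 2.3333, f(x_10) = 0.723086, coefficient = 2
x_11 = 2.4167, f(x_11) = 0.663080, coefficient = 2
x_12 = 2.5000, f(x_12) = 0.598472, coefficient = 1

I ≈ (0.083333/2) × 20.913029 = 0.871376
Exact value: 0.871881
Error: 0.000505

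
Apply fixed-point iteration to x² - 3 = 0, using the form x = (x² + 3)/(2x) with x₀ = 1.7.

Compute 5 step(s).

Equation: x² - 3 = 0
Fixed-point form: x = (x² + 3)/(2x)
x₀ = 1.7

x_1 = g(1.700000) = 1.732353
x_2 = g(1.732353) = 1.732051
x_3 = g(1.732051) = 1.732051
x_4 = g(1.732051) = 1.732051
x_5 = g(1.732051) = 1.732051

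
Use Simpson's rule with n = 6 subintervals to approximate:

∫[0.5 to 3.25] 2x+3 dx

f(x) = 2x+3
a = 0.5, b = 3.25, n = 6
h = (b - a)/n = 0.458333

Simpson's rule: (h/3)[f(x₀) + 4f(x₁) + 2f(x₂) + ... + f(xₙ)]

x_0 = 0.5000, f(x_0) = 4.000000, coefficient = 1
x_1 = 0.9583, f(x_1) = 4.916667, coefficient = 4
x_2 = 1.4167, f(x_2) = 5.833333, coefficient = 2
x_3 = 1.8750, f(x_3) = 6.750000, coefficient = 4
x_4 = 2.3333, f(x_4) = 7.666667, coefficient = 2
x_5 = 2.7917, f(x_5) = 8.583333, coefficient = 4
x_6 = 3.2500, f(x_6) = 9.500000, coefficient = 1

I ≈ (0.458333/3) × 121.500000 = 18.562500
Exact value: 18.562500
Error: 0.000000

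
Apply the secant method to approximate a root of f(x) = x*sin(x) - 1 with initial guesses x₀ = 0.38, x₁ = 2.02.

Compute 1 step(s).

f(x) = x*sin(x) - 1
x₀ = 0.38, x₁ = 2.02

Secant formula: x_{n+1} = x_n - f(x_n)(x_n - x_{n-1})/(f(x_n) - f(x_{n-1}))

Iteration 1:
  f(0.380000) = -0.859050
  f(2.020000) = 0.819602
  x_2 = 2.020000 - 0.819602×(2.020000 - 0.380000)/(0.819602 - (-0.859050))
       = 1.219270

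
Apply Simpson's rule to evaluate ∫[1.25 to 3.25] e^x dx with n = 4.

f(x) = e^x
a = 1.25, b = 3.25, n = 4
h = (b - a)/n = 0.500000

Simpson's rule: (h/3)[f(x₀) + 4f(x₁) + 2f(x₂) + ... + f(xₙ)]

x_0 = 1.2500, f(x_0) = 3.490343, coefficient = 1
x_1 = 1.7500, f(x_1) = 5.754603, coefficient = 4
x_2 = 2.2500, f(x_2) = 9.487736, coefficient = 2
x_3 = 2.7500, f(x_3) = 15.642632, coefficient = 4
x_4 = 3.2500, f(x_4) = 25.790340, coefficient = 1

I ≈ (0.500000/3) × 133.845093 = 22.307515
Exact value: 22.299997
Error: 0.007519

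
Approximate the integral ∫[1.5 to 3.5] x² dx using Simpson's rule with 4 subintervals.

f(x) = x²
a = 1.5, b = 3.5, n = 4
h = (b - a)/n = 0.500000

Simpson's rule: (h/3)[f(x₀) + 4f(x₁) + 2f(x₂) + ... + f(xₙ)]

x_0 = 1.5000, f(x_0) = 2.250000, coefficient = 1
x_1 = 2.0000, f(x_1) = 4.000000, coefficient = 4
x_2 = 2.5000, f(x_2) = 6.250000, coefficient = 2
x_3 = 3.0000, f(x_3) = 9.000000, coefficient = 4
x_4 = 3.5000, f(x_4) = 12.250000, coefficient = 1

I ≈ (0.500000/3) × 79.000000 = 13.166667
Exact value: 13.166667
Error: 0.000000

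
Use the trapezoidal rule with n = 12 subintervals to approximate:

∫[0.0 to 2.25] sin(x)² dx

f(x) = sin(x)²
a = 0.0, b = 2.25, n = 12
h = (b - a)/n = 0.187500

Trapezoidal rule: (h/2)[f(x₀) + 2f(x₁) + 2f(x₂) + ... + f(xₙ)]

x_0 = 0.0000, f(x_0) = 0.000000, coefficient = 1
x_1 = 0.1875, f(x_1) = 0.034746, coefficient = 2
x_2 = 0.3750, f(x_2) = 0.134156, coefficient = 2
x_3 = 0.5625, f(x_3) = 0.284412, coefficient = 2
x_4 = 0.7500, f(x_4) = 0.464631, coefficient = 2
x_5 = 0.9375, f(x_5) = 0.649767, coefficient = 2
x_6 = 1.1250, f(x_6) = 0.814087, coefficient = 2
x_7 = 1.3125, f(x_7) = 0.934754, coefficient = 2
x_8 = 1.5000, f(x_8) = 0.994996, coefficient = 2
x_9 = 1.6875, f(x_9) = 0.986442, coefficient = 2
x_10 = 1.8750, f(x_10) = 0.910280, coefficient = 2
x_11 = 2.0625, f(x_11) = 0.777095, coefficient = 2
x_12 = 2.2500, f(x_12) = 0.605398, coefficient = 1

I ≈ (0.187500/2) × 14.576127 = 1.366512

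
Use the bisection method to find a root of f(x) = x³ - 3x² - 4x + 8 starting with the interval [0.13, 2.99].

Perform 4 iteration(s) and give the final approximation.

f(x) = x³ - 3x² - 4x + 8
Initial interval: [0.13, 2.99]

Iteration 1:
  c_1 = (0.130000 + 2.990000)/2 = 1.560000
  f(c_1) = f(1.560000) = -1.744384
  f(a) × f(c) < 0, new interval: [0.130000, 1.560000]
Iteration 2:
  c_2 = (0.130000 + 1.560000)/2 = 0.845000
  f(c_2) = f(0.845000) = 3.081276
  f(a) × f(c) ≥ 0, new interval: [0.845000, 1.560000]
Iteration 3:
  c_3 = (0.845000 + 1.560000)/2 = 1.202500
  f(c_3) = f(1.202500) = 0.590804
  f(a) × f(c) ≥ 0, new interval: [1.202500, 1.560000]
Iteration 4:
  c_4 = (1.202500 + 1.560000)/2 = 1.381250
  f(c_4) = f(1.381250) = -0.613335
  f(a) × f(c) < 0, new interval: [1.202500, 1.381250]

After 4 iteration(s), the approximation is c_4 = 1.381250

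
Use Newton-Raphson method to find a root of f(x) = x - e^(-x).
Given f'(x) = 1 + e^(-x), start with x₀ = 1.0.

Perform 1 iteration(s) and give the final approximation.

f(x) = x - e^(-x)
f'(x) = 1 + e^(-x)
x₀ = 1.0

Newton-Raphson formula: x_{n+1} = x_n - f(x_n)/f'(x_n)

Iteration 1:
  f(1.000000) = 0.632121
  f'(1.000000) = 1.367879
  x_1 = 1.000000 - 0.632121/1.367879 = 0.537883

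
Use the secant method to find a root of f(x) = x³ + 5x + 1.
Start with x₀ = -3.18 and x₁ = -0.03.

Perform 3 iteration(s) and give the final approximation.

f(x) = x³ + 5x + 1
x₀ = -3.18, x₁ = -0.03

Secant formula: x_{n+1} = x_n - f(x_n)(x_n - x_{n-1})/(f(x_n) - f(x_{n-1}))

Iteration 1:
  f(-3.180000) = -47.057432
  f(-0.030000) = 0.849973
  x_2 = -0.030000 - 0.849973×(-0.030000 - (-3.180000))/(0.849973 - (-47.057432))
       = -0.085887
Iteration 2:
  f(-0.030000) = 0.849973
  f(-0.085887) = 0.569930
  x_3 = -0.085887 - 0.569930×(-0.085887 - (-0.030000))/(0.569930 - 0.849973)
       = -0.199626
Iteration 3:
  f(-0.085887) = 0.569930
  f(-0.199626) = -0.006087
  x_4 = -0.199626 - (-0.006087)×(-0.199626 - (-0.085887))/(-0.006087 - 0.569930)
       = -0.198424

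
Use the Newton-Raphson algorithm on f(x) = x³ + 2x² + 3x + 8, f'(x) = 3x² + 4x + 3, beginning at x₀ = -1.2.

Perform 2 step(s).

f(x) = x³ + 2x² + 3x + 8
f'(x) = 3x² + 4x + 3
x₀ = -1.2

Newton-Raphson formula: x_{n+1} = x_n - f(x_n)/f'(x_n)

Iteration 1:
  f(-1.200000) = 5.552000
  f'(-1.200000) = 2.520000
  x_1 = -1.200000 - 5.552000/2.520000 = -3.403175
Iteration 2:
  f(-3.403175) = -18.460527
  f'(-3.403175) = 24.132094
  x_2 = -3.403175 - (-18.460527)/24.132094 = -2.638196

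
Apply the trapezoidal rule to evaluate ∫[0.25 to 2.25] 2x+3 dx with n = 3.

f(x) = 2x+3
a = 0.25, b = 2.25, n = 3
h = (b - a)/n = 0.666667

Trapezoidal rule: (h/2)[f(x₀) + 2f(x₁) + 2f(x₂) + ... + f(xₙ)]

x_0 = 0.2500, f(x_0) = 3.500000, coefficient = 1
x_1 = 0.9167, f(x_1) = 4.833333, coefficient = 2
x_2 = 1.5833, f(x_2) = 6.166667, coefficient = 2
x_3 = 2.2500, f(x_3) = 7.500000, coefficient = 1

I ≈ (0.666667/2) × 33.000000 = 11.000000
Exact value: 11.000000
Error: 0.000000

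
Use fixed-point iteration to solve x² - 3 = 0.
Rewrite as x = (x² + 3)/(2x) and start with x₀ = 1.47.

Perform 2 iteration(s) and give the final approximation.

Equation: x² - 3 = 0
Fixed-point form: x = (x² + 3)/(2x)
x₀ = 1.47

x_1 = g(1.470000) = 1.755408
x_2 = g(1.755408) = 1.732206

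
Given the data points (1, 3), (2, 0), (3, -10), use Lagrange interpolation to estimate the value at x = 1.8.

Lagrange interpolation formula:
P(x) = Σ yᵢ × Lᵢ(x)
where Lᵢ(x) = Π_{j≠i} (x - xⱼ)/(xᵢ - xⱼ)

L_0(1.8) = (1.8 - 2)/(1 - 2) × (1.8 - 3)/(1 - 3) = 0.120000
L_1(1.8) = (1.8 - 1)/(2 - 1) × (1.8 - 3)/(2 - 3) = 0.960000
L_2(1.8) = (1.8 - 1)/(3 - 1) × (1.8 - 2)/(3 - 2) = -0.080000

P(1.8) = 3×L_0(1.8) + 0×L_1(1.8) + (-10)×L_2(1.8)
P(1.8) = 1.160000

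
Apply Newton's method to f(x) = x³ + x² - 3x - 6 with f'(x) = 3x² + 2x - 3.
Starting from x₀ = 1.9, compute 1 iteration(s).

f(x) = x³ + x² - 3x - 6
f'(x) = 3x² + 2x - 3
x₀ = 1.9

Newton-Raphson formula: x_{n+1} = x_n - f(x_n)/f'(x_n)

Iteration 1:
  f(1.900000) = -1.231000
  f'(1.900000) = 11.630000
  x_1 = 1.900000 - (-1.231000)/11.630000 = 2.005847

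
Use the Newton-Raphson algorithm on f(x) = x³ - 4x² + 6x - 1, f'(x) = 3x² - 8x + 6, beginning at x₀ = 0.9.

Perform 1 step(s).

f(x) = x³ - 4x² + 6x - 1
f'(x) = 3x² - 8x + 6
x₀ = 0.9

Newton-Raphson formula: x_{n+1} = x_n - f(x_n)/f'(x_n)

Iteration 1:
  f(0.900000) = 1.889000
  f'(0.900000) = 1.230000
  x_1 = 0.900000 - 1.889000/1.230000 = -0.635772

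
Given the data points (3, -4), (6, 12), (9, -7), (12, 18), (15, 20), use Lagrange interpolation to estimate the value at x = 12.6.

Lagrange interpolation formula:
P(x) = Σ yᵢ × Lᵢ(x)
where Lᵢ(x) = Π_{j≠i} (x - xⱼ)/(xᵢ - xⱼ)

L_0(12.6) = (12.6 - 6)/(3 - 6) × (12.6 - 9)/(3 - 9) × (12.6 - 12)/(3 - 12) × (12.6 - 15)/(3 - 15) = -0.017600
L_1(12.6) = (12.6 - 3)/(6 - 3) × (12.6 - 9)/(6 - 9) × (12.6 - 12)/(6 - 12) × (12.6 - 15)/(6 - 15) = 0.102400
L_2(12.6) = (12.6 - 3)/(9 - 3) × (12.6 - 6)/(9 - 6) × (12.6 - 12)/(9 - 12) × (12.6 - 15)/(9 - 15) = -0.281600
L_3(12.6) = (12.6 - 3)/(12 - 3) × (12.6 - 6)/(12 - 6) × (12.6 - 9)/(12 - 9) × (12.6 - 15)/(12 - 15) = 1.126400
L_4(12.6) = (12.6 - 3)/(15 - 3) × (12.6 - 6)/(15 - 6) × (12.6 - 9)/(15 - 9) × (12.6 - 12)/(15 - 12) = 0.070400

P(12.6) = (-4)×L_0(12.6) + 12×L_1(12.6) + (-7)×L_2(12.6) + 18×L_3(12.6) + 20×L_4(12.6)
P(12.6) = 24.953600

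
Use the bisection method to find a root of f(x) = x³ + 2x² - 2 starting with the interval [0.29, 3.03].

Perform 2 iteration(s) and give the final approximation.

f(x) = x³ + 2x² - 2
Initial interval: [0.29, 3.03]

Iteration 1:
  c_1 = (0.290000 + 3.030000)/2 = 1.660000
  f(c_1) = f(1.660000) = 8.085496
  f(a) × f(c) < 0, new interval: [0.290000, 1.660000]
Iteration 2:
  c_2 = (0.290000 + 1.660000)/2 = 0.975000
  f(c_2) = f(0.975000) = 0.828109
  f(a) × f(c) < 0, new interval: [0.290000, 0.975000]

After 2 iteration(s), the approximation is c_2 = 0.975000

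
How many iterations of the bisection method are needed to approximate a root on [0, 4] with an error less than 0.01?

We need (b-a)/2^n ≤ 0.01
(4 - 0)/2^n ≤ 0.01
4/2^n ≤ 0.01
2^n ≥ 400
n ≥ log₂(400) = 8.64
n ≥ 9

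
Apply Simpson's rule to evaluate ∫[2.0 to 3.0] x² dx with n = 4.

f(x) = x²
a = 2.0, b = 3.0, n = 4
h = (b - a)/n = 0.250000

Simpson's rule: (h/3)[f(x₀) + 4f(x₁) + 2f(x₂) + ... + f(xₙ)]

x_0 = 2.0000, f(x_0) = 4.000000, coefficient = 1
x_1 = 2.2500, f(x_1) = 5.062500, coefficient = 4
x_2 = 2.5000, f(x_2) = 6.250000, coefficient = 2
x_3 = 2.7500, f(x_3) = 7.562500, coefficient = 4
x_4 = 3.0000, f(x_4) = 9.000000, coefficient = 1

I ≈ (0.250000/3) × 76.000000 = 6.333333
Exact value: 6.333333
Error: 0.000000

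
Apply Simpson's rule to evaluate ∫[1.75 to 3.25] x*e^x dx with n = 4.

f(x) = x*e^x
a = 1.75, b = 3.25, n = 4
h = (b - a)/n = 0.375000

Simpson's rule: (h/3)[f(x₀) + 4f(x₁) + 2f(x₂) + ... + f(xₙ)]

x_0 = 1.7500, f(x_0) = 10.070555, coefficient = 1
x_1 = 2.1250, f(x_1) = 17.792407, coefficient = 4
x_2 = 2.5000, f(x_2) = 30.456235, coefficient = 2
x_3 = 2.8750, f(x_3) = 50.960594, coefficient = 4
x_4 = 3.2500, f(x_4) = 83.818605, coefficient = 1

I ≈ (0.375000/3) × 429.813635 = 53.726704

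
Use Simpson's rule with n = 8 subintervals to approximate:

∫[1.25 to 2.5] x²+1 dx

f(x) = x²+1
a = 1.25, b = 2.5, n = 8
h = (b - a)/n = 0.156250

Simpson's rule: (h/3)[f(x₀) + 4f(x₁) + 2f(x₂) + ... + f(xₙ)]

x_0 = 1.2500, f(x_0) = 2.562500, coefficient = 1
x_1 = 1.4062, f(x_1) = 2.977539, coefficient = 4
x_2 = 1.5625, f(x_2) = 3.441406, coefficient = 2
x_3 = 1.7188, f(x_3) = 3.954102, coefficient = 4
x_4 = 1.8750, f(x_4) = 4.515625, coefficient = 2
x_5 = 2.0312, f(x_5) = 5.125977, coefficient = 4
x_6 = 2.1875, f(x_6) = 5.785156, coefficient = 2
x_7 = 2.3438, f(x_7) = 6.493164, coefficient = 4
x_8 = 2.5000, f(x_8) = 7.250000, coefficient = 1

I ≈ (0.156250/3) × 111.500000 = 5.807292
Exact value: 5.807292
Error: 0.000000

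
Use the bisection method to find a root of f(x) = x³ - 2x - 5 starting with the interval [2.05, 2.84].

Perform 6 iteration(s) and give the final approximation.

f(x) = x³ - 2x - 5
Initial interval: [2.05, 2.84]

Iteration 1:
  c_1 = (2.050000 + 2.840000)/2 = 2.445000
  f(c_1) = f(2.445000) = 4.726271
  f(a) × f(c) < 0, new interval: [2.050000, 2.445000]
Iteration 2:
  c_2 = (2.050000 + 2.445000)/2 = 2.247500
  f(c_2) = f(2.247500) = 1.857698
  f(a) × f(c) < 0, new interval: [2.050000, 2.247500]
Iteration 3:
  c_3 = (2.050000 + 2.247500)/2 = 2.148750
  f(c_3) = f(2.148750) = 0.623551
  f(a) × f(c) < 0, new interval: [2.050000, 2.148750]
Iteration 4:
  c_4 = (2.050000 + 2.148750)/2 = 2.099375
  f(c_4) = f(2.099375) = 0.053984
  f(a) × f(c) < 0, new interval: [2.050000, 2.099375]
Iteration 5:
  c_5 = (2.050000 + 2.099375)/2 = 2.074687
  f(c_5) = f(2.074687) = -0.219239
  f(a) × f(c) ≥ 0, new interval: [2.074687, 2.099375]
Iteration 6:
  c_6 = (2.074687 + 2.099375)/2 = 2.087031
  f(c_6) = f(2.087031) = -0.083582
  f(a) × f(c) ≥ 0, new interval: [2.087031, 2.099375]

After 6 iteration(s), the approximation is c_6 = 2.087031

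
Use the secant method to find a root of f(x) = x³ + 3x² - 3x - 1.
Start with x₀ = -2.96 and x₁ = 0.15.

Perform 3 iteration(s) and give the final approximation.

f(x) = x³ + 3x² - 3x - 1
x₀ = -2.96, x₁ = 0.15

Secant formula: x_{n+1} = x_n - f(x_n)(x_n - x_{n-1})/(f(x_n) - f(x_{n-1}))

Iteration 1:
  f(-2.960000) = 8.230464
  f(0.150000) = -1.379125
  x_2 = 0.150000 - (-1.379125)×(0.150000 - (-2.960000))/(-1.379125 - 8.230464)
       = -0.296333
Iteration 2:
  f(0.150000) = -1.379125
  f(-0.296333) = 0.126418
  x_3 = -0.296333 - 0.126418×(-0.296333 - 0.150000)/(0.126418 - (-1.379125))
       = -0.258855
Iteration 3:
  f(-0.296333) = 0.126418
  f(-0.258855) = -0.039760
  x_4 = -0.258855 - (-0.039760)×(-0.258855 - (-0.296333))/(-0.039760 - 0.126418)
       = -0.267822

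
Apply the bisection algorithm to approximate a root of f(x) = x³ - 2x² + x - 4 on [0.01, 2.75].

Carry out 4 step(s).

f(x) = x³ - 2x² + x - 4
Initial interval: [0.01, 2.75]

Iteration 1:
  c_1 = (0.010000 + 2.750000)/2 = 1.380000
  f(c_1) = f(1.380000) = -3.800728
  f(a) × f(c) ≥ 0, new interval: [1.380000, 2.750000]
Iteration 2:
  c_2 = (1.380000 + 2.750000)/2 = 2.065000
  f(c_2) = f(2.065000) = -1.657825
  f(a) × f(c) ≥ 0, new interval: [2.065000, 2.750000]
Iteration 3:
  c_3 = (2.065000 + 2.750000)/2 = 2.407500
  f(c_3) = f(2.407500) = 0.769393
  f(a) × f(c) < 0, new interval: [2.065000, 2.407500]
Iteration 4:
  c_4 = (2.065000 + 2.407500)/2 = 2.236250
  f(c_4) = f(2.236250) = -0.582308
  f(a) × f(c) ≥ 0, new interval: [2.236250, 2.407500]

After 4 iteration(s), the approximation is c_4 = 2.236250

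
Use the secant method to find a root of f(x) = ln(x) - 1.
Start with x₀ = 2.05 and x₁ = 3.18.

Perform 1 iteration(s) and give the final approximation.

f(x) = ln(x) - 1
x₀ = 2.05, x₁ = 3.18

Secant formula: x_{n+1} = x_n - f(x_n)(x_n - x_{n-1})/(f(x_n) - f(x_{n-1}))

Iteration 1:
  f(2.050000) = -0.282160
  f(3.180000) = 0.156881
  x_2 = 3.180000 - 0.156881×(3.180000 - 2.050000)/(0.156881 - (-0.282160))
       = 2.776221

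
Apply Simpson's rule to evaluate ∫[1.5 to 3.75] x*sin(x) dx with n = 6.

f(x) = x*sin(x)
a = 1.5, b = 3.75, n = 6
h = (b - a)/n = 0.375000

Simpson's rule: (h/3)[f(x₀) + 4f(x₁) + 2f(x₂) + ... + f(xₙ)]

x_0 = 1.5000, f(x_0) = 1.496242, coefficient = 1
x_1 = 1.8750, f(x_1) = 1.788911, coefficient = 4
x_2 = 2.2500, f(x_2) = 1.750665, coefficient = 2
x_3 = 2.6250, f(x_3) = 1.296541, coefficient = 4
x_4 = 3.0000, f(x_4) = 0.423360, coefficient = 2
x_5 = 3.3750, f(x_5) = -0.780617, coefficient = 4
x_6 = 3.7500, f(x_6) = -2.143355, coefficient = 1

I ≈ (0.375000/3) × 12.920277 = 1.615035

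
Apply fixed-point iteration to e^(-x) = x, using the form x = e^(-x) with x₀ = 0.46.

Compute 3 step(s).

Equation: e^(-x) = x
Fixed-point form: x = e^(-x)
x₀ = 0.46

x_1 = g(0.460000) = 0.631284
x_2 = g(0.631284) = 0.531909
x_3 = g(0.531909) = 0.587483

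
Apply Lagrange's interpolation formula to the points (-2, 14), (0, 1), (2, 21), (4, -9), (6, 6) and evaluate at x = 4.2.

Lagrange interpolation formula:
P(x) = Σ yᵢ × Lᵢ(x)
where Lᵢ(x) = Π_{j≠i} (x - xⱼ)/(xᵢ - xⱼ)

L_0(4.2) = (4.2 - 0)/(-2 - 0) × (4.2 - 2)/(-2 - 2) × (4.2 - 4)/(-2 - 4) × (4.2 - 6)/(-2 - 6) = -0.008663
L_1(4.2) = (4.2 - (-2))/(0 - (-2)) × (4.2 - 2)/(0 - 2) × (4.2 - 4)/(0 - 4) × (4.2 - 6)/(0 - 6) = 0.051150
L_2(4.2) = (4.2 - (-2))/(2 - (-2)) × (4.2 - 0)/(2 - 0) × (4.2 - 4)/(2 - 4) × (4.2 - 6)/(2 - 6) = -0.146475
L_3(4.2) = (4.2 - (-2))/(4 - (-2)) × (4.2 - 0)/(4 - 0) × (4.2 - 2)/(4 - 2) × (4.2 - 6)/(4 - 6) = 1.074150
L_4(4.2) = (4.2 - (-2))/(6 - (-2)) × (4.2 - 0)/(6 - 0) × (4.2 - 2)/(6 - 2) × (4.2 - 4)/(6 - 4) = 0.029838

P(4.2) = 14×L_0(4.2) + 1×L_1(4.2) + 21×L_2(4.2) + (-9)×L_3(4.2) + 6×L_4(4.2)
P(4.2) = -12.634425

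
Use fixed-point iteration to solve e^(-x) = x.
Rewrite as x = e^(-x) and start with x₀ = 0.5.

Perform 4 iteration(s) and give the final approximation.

Equation: e^(-x) = x
Fixed-point form: x = e^(-x)
x₀ = 0.5

x_1 = g(0.500000) = 0.606531
x_2 = g(0.606531) = 0.545239
x_3 = g(0.545239) = 0.579703
x_4 = g(0.579703) = 0.560065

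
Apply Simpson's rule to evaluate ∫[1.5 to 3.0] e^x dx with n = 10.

f(x) = e^x
a = 1.5, b = 3.0, n = 10
h = (b - a)/n = 0.150000

Simpson's rule: (h/3)[f(x₀) + 4f(x₁) + 2f(x₂) + ... + f(xₙ)]

x_0 = 1.5000, f(x_0) = 4.481689, coefficient = 1
x_1 = 1.6500, f(x_1) = 5.206980, coefficient = 4
x_2 = 1.8000, f(x_2) = 6.049647, coefficient = 2
x_3 = 1.9500, f(x_3) = 7.028688, coefficient = 4
x_4 = 2.1000, f(x_4) = 8.166170, coefficient = 2
x_5 = 2.2500, f(x_5) = 9.487736, coefficient = 4
x_6 = 2.4000, f(x_6) = 11.023176, coefficient = 2
x_7 = 2.5500, f(x_7) = 12.807104, coefficient = 4
x_8 = 2.7000, f(x_8) = 14.879732, coefficient = 2
x_9 = 2.8500, f(x_9) = 17.287782, coefficient = 4
x_10 = 3.0000, f(x_10) = 20.085537, coefficient = 1

I ≈ (0.150000/3) × 312.077832 = 15.603892
Exact value: 15.603848
Error: 0.000044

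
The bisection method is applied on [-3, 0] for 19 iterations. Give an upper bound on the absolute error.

Bisection error bound: |error| ≤ (b-a)/2^n
|error| ≤ (0 - (-3))/2^19 = 3/2^19
|error| ≤ 0.0000057220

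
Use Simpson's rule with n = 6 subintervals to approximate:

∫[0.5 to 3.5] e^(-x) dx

f(x) = e^(-x)
a = 0.5, b = 3.5, n = 6
h = (b - a)/n = 0.500000

Simpson's rule: (h/3)[f(x₀) + 4f(x₁) + 2f(x₂) + ... + f(xₙ)]

x_0 = 0.5000, f(x_0) = 0.606531, coefficient = 1
x_1 = 1.0000, f(x_1) = 0.367879, coefficient = 4
x_2 = 1.5000, f(x_2) = 0.223130, coefficient = 2
x_3 = 2.0000, f(x_3) = 0.135335, coefficient = 4
x_4 = 2.5000, f(x_4) = 0.082085, coefficient = 2
x_5 = 3.0000, f(x_5) = 0.049787, coefficient = 4
x_6 = 3.5000, f(x_6) = 0.030197, coefficient = 1

I ≈ (0.500000/3) × 3.459166 = 0.576528
Exact value: 0.576333
Error: 0.000194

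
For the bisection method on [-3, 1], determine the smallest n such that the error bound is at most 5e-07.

We need (b-a)/2^n ≤ 5e-07
(1 - (-3))/2^n ≤ 5e-07
4/2^n ≤ 5e-07
2^n ≥ 8000000
n ≥ log₂(8000000) = 22.93
n ≥ 23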